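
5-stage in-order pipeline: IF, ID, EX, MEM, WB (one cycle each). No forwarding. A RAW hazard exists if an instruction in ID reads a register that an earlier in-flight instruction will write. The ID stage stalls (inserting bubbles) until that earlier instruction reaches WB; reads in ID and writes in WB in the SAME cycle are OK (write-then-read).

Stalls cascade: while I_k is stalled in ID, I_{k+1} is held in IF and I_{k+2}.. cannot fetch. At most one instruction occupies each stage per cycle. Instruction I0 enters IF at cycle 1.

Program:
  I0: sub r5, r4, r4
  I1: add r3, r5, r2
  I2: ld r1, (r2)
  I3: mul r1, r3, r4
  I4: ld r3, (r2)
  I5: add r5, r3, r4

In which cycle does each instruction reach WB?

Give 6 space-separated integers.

Answer: 5 8 9 11 12 15

Derivation:
I0 sub r5 <- r4,r4: IF@1 ID@2 stall=0 (-) EX@3 MEM@4 WB@5
I1 add r3 <- r5,r2: IF@2 ID@3 stall=2 (RAW on I0.r5 (WB@5)) EX@6 MEM@7 WB@8
I2 ld r1 <- r2: IF@3 ID@6 stall=0 (-) EX@7 MEM@8 WB@9
I3 mul r1 <- r3,r4: IF@6 ID@7 stall=1 (RAW on I1.r3 (WB@8)) EX@9 MEM@10 WB@11
I4 ld r3 <- r2: IF@7 ID@9 stall=0 (-) EX@10 MEM@11 WB@12
I5 add r5 <- r3,r4: IF@9 ID@10 stall=2 (RAW on I4.r3 (WB@12)) EX@13 MEM@14 WB@15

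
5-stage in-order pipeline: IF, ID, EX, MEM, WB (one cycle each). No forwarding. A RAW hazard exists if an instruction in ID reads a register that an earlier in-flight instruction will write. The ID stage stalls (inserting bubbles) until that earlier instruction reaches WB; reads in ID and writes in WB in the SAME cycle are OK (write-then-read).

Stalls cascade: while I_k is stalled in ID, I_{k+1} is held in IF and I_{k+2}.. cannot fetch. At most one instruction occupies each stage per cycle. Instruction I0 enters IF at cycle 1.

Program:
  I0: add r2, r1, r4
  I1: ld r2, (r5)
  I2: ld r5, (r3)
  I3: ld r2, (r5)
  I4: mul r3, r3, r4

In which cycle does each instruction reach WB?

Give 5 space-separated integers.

Answer: 5 6 7 10 11

Derivation:
I0 add r2 <- r1,r4: IF@1 ID@2 stall=0 (-) EX@3 MEM@4 WB@5
I1 ld r2 <- r5: IF@2 ID@3 stall=0 (-) EX@4 MEM@5 WB@6
I2 ld r5 <- r3: IF@3 ID@4 stall=0 (-) EX@5 MEM@6 WB@7
I3 ld r2 <- r5: IF@4 ID@5 stall=2 (RAW on I2.r5 (WB@7)) EX@8 MEM@9 WB@10
I4 mul r3 <- r3,r4: IF@5 ID@8 stall=0 (-) EX@9 MEM@10 WB@11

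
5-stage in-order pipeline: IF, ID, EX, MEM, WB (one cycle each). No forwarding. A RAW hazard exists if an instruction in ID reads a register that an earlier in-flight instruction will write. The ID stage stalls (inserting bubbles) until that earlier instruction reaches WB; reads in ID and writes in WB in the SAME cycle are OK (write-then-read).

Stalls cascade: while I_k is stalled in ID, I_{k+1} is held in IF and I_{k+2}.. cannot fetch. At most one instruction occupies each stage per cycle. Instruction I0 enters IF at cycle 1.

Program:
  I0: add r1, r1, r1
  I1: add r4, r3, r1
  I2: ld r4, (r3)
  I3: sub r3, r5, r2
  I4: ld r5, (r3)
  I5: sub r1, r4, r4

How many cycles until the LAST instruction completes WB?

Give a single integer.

I0 add r1 <- r1,r1: IF@1 ID@2 stall=0 (-) EX@3 MEM@4 WB@5
I1 add r4 <- r3,r1: IF@2 ID@3 stall=2 (RAW on I0.r1 (WB@5)) EX@6 MEM@7 WB@8
I2 ld r4 <- r3: IF@3 ID@6 stall=0 (-) EX@7 MEM@8 WB@9
I3 sub r3 <- r5,r2: IF@6 ID@7 stall=0 (-) EX@8 MEM@9 WB@10
I4 ld r5 <- r3: IF@7 ID@8 stall=2 (RAW on I3.r3 (WB@10)) EX@11 MEM@12 WB@13
I5 sub r1 <- r4,r4: IF@8 ID@11 stall=0 (-) EX@12 MEM@13 WB@14

Answer: 14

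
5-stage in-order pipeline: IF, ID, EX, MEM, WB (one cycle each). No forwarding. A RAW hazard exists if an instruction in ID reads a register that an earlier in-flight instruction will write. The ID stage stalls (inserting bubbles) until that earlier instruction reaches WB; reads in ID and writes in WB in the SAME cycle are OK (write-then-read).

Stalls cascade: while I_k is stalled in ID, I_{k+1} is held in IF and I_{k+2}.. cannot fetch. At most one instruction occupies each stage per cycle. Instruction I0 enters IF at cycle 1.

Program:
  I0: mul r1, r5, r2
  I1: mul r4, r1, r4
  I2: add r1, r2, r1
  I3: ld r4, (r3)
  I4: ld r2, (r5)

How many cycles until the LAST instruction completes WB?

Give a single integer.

I0 mul r1 <- r5,r2: IF@1 ID@2 stall=0 (-) EX@3 MEM@4 WB@5
I1 mul r4 <- r1,r4: IF@2 ID@3 stall=2 (RAW on I0.r1 (WB@5)) EX@6 MEM@7 WB@8
I2 add r1 <- r2,r1: IF@3 ID@6 stall=0 (-) EX@7 MEM@8 WB@9
I3 ld r4 <- r3: IF@6 ID@7 stall=0 (-) EX@8 MEM@9 WB@10
I4 ld r2 <- r5: IF@7 ID@8 stall=0 (-) EX@9 MEM@10 WB@11

Answer: 11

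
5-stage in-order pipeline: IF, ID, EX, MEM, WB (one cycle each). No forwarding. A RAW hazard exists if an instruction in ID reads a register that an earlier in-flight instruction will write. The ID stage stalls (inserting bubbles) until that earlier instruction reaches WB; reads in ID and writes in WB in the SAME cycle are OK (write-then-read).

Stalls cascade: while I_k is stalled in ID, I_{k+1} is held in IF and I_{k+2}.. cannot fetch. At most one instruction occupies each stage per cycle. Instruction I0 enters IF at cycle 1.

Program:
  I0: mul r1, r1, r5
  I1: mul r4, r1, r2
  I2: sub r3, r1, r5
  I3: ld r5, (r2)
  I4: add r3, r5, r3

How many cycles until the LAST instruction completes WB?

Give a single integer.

I0 mul r1 <- r1,r5: IF@1 ID@2 stall=0 (-) EX@3 MEM@4 WB@5
I1 mul r4 <- r1,r2: IF@2 ID@3 stall=2 (RAW on I0.r1 (WB@5)) EX@6 MEM@7 WB@8
I2 sub r3 <- r1,r5: IF@3 ID@6 stall=0 (-) EX@7 MEM@8 WB@9
I3 ld r5 <- r2: IF@6 ID@7 stall=0 (-) EX@8 MEM@9 WB@10
I4 add r3 <- r5,r3: IF@7 ID@8 stall=2 (RAW on I3.r5 (WB@10)) EX@11 MEM@12 WB@13

Answer: 13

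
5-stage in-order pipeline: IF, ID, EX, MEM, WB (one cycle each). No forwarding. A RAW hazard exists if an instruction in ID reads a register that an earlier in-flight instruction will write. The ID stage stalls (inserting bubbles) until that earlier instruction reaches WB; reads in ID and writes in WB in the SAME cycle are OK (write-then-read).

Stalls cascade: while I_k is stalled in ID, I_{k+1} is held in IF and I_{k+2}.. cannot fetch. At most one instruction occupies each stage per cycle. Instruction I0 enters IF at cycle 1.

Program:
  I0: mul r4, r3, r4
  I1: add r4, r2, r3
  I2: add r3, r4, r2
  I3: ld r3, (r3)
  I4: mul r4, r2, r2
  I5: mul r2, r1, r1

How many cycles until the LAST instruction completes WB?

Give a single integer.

I0 mul r4 <- r3,r4: IF@1 ID@2 stall=0 (-) EX@3 MEM@4 WB@5
I1 add r4 <- r2,r3: IF@2 ID@3 stall=0 (-) EX@4 MEM@5 WB@6
I2 add r3 <- r4,r2: IF@3 ID@4 stall=2 (RAW on I1.r4 (WB@6)) EX@7 MEM@8 WB@9
I3 ld r3 <- r3: IF@4 ID@7 stall=2 (RAW on I2.r3 (WB@9)) EX@10 MEM@11 WB@12
I4 mul r4 <- r2,r2: IF@7 ID@10 stall=0 (-) EX@11 MEM@12 WB@13
I5 mul r2 <- r1,r1: IF@10 ID@11 stall=0 (-) EX@12 MEM@13 WB@14

Answer: 14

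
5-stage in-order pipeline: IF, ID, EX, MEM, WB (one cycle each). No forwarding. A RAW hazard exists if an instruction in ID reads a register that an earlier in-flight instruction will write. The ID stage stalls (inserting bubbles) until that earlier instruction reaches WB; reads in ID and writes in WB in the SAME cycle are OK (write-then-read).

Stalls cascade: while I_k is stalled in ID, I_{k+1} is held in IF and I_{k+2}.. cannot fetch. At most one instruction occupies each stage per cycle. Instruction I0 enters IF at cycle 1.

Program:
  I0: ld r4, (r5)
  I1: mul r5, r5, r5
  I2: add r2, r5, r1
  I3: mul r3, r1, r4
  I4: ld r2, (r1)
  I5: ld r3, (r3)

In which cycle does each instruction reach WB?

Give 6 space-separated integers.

Answer: 5 6 9 10 11 13

Derivation:
I0 ld r4 <- r5: IF@1 ID@2 stall=0 (-) EX@3 MEM@4 WB@5
I1 mul r5 <- r5,r5: IF@2 ID@3 stall=0 (-) EX@4 MEM@5 WB@6
I2 add r2 <- r5,r1: IF@3 ID@4 stall=2 (RAW on I1.r5 (WB@6)) EX@7 MEM@8 WB@9
I3 mul r3 <- r1,r4: IF@4 ID@7 stall=0 (-) EX@8 MEM@9 WB@10
I4 ld r2 <- r1: IF@7 ID@8 stall=0 (-) EX@9 MEM@10 WB@11
I5 ld r3 <- r3: IF@8 ID@9 stall=1 (RAW on I3.r3 (WB@10)) EX@11 MEM@12 WB@13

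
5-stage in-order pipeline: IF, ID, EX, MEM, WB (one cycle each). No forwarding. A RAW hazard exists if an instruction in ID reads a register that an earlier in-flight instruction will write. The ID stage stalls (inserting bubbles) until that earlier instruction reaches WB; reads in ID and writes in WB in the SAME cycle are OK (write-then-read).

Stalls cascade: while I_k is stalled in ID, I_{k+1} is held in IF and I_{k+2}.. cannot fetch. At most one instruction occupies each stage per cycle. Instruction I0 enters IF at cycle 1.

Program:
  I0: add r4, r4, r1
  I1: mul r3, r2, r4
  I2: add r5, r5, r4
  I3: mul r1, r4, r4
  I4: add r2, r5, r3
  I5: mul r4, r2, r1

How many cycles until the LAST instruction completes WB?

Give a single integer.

Answer: 15

Derivation:
I0 add r4 <- r4,r1: IF@1 ID@2 stall=0 (-) EX@3 MEM@4 WB@5
I1 mul r3 <- r2,r4: IF@2 ID@3 stall=2 (RAW on I0.r4 (WB@5)) EX@6 MEM@7 WB@8
I2 add r5 <- r5,r4: IF@3 ID@6 stall=0 (-) EX@7 MEM@8 WB@9
I3 mul r1 <- r4,r4: IF@6 ID@7 stall=0 (-) EX@8 MEM@9 WB@10
I4 add r2 <- r5,r3: IF@7 ID@8 stall=1 (RAW on I2.r5 (WB@9)) EX@10 MEM@11 WB@12
I5 mul r4 <- r2,r1: IF@8 ID@10 stall=2 (RAW on I4.r2 (WB@12)) EX@13 MEM@14 WB@15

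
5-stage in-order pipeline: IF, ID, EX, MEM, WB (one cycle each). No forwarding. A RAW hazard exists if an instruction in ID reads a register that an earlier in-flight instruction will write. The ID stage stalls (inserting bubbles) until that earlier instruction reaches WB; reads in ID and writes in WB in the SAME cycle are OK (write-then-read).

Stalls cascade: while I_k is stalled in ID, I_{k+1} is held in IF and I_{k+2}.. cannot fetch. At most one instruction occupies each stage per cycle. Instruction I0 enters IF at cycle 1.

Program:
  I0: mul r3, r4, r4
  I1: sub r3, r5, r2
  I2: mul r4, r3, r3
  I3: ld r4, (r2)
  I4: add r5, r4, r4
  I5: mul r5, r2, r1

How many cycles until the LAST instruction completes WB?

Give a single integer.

I0 mul r3 <- r4,r4: IF@1 ID@2 stall=0 (-) EX@3 MEM@4 WB@5
I1 sub r3 <- r5,r2: IF@2 ID@3 stall=0 (-) EX@4 MEM@5 WB@6
I2 mul r4 <- r3,r3: IF@3 ID@4 stall=2 (RAW on I1.r3 (WB@6)) EX@7 MEM@8 WB@9
I3 ld r4 <- r2: IF@4 ID@7 stall=0 (-) EX@8 MEM@9 WB@10
I4 add r5 <- r4,r4: IF@7 ID@8 stall=2 (RAW on I3.r4 (WB@10)) EX@11 MEM@12 WB@13
I5 mul r5 <- r2,r1: IF@8 ID@11 stall=0 (-) EX@12 MEM@13 WB@14

Answer: 14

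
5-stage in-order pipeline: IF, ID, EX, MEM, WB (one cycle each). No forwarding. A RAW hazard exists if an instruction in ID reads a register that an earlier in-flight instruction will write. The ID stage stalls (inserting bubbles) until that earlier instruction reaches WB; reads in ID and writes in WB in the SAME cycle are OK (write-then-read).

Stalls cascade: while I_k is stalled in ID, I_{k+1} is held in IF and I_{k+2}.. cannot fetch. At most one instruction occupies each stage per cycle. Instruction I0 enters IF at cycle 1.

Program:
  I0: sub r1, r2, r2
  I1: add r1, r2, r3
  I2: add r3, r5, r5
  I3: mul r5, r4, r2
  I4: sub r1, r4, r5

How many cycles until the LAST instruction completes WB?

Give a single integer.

I0 sub r1 <- r2,r2: IF@1 ID@2 stall=0 (-) EX@3 MEM@4 WB@5
I1 add r1 <- r2,r3: IF@2 ID@3 stall=0 (-) EX@4 MEM@5 WB@6
I2 add r3 <- r5,r5: IF@3 ID@4 stall=0 (-) EX@5 MEM@6 WB@7
I3 mul r5 <- r4,r2: IF@4 ID@5 stall=0 (-) EX@6 MEM@7 WB@8
I4 sub r1 <- r4,r5: IF@5 ID@6 stall=2 (RAW on I3.r5 (WB@8)) EX@9 MEM@10 WB@11

Answer: 11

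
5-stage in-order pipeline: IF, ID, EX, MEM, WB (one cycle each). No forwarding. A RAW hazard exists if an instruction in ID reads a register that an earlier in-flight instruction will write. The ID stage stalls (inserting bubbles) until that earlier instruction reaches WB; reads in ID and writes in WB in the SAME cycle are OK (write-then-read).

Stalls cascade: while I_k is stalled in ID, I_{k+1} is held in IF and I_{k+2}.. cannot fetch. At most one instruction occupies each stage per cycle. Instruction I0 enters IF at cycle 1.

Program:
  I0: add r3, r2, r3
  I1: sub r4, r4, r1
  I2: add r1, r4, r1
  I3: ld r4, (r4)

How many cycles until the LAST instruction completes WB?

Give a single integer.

I0 add r3 <- r2,r3: IF@1 ID@2 stall=0 (-) EX@3 MEM@4 WB@5
I1 sub r4 <- r4,r1: IF@2 ID@3 stall=0 (-) EX@4 MEM@5 WB@6
I2 add r1 <- r4,r1: IF@3 ID@4 stall=2 (RAW on I1.r4 (WB@6)) EX@7 MEM@8 WB@9
I3 ld r4 <- r4: IF@4 ID@7 stall=0 (-) EX@8 MEM@9 WB@10

Answer: 10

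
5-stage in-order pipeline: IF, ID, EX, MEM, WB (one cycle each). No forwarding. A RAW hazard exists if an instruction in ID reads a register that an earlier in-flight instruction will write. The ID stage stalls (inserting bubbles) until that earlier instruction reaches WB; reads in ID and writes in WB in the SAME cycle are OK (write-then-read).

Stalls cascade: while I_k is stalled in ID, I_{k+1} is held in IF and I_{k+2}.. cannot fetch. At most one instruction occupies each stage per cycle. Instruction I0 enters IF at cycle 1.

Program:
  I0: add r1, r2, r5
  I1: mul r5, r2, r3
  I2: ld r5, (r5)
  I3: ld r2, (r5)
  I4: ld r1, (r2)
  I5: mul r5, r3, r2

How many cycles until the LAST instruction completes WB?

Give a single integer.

I0 add r1 <- r2,r5: IF@1 ID@2 stall=0 (-) EX@3 MEM@4 WB@5
I1 mul r5 <- r2,r3: IF@2 ID@3 stall=0 (-) EX@4 MEM@5 WB@6
I2 ld r5 <- r5: IF@3 ID@4 stall=2 (RAW on I1.r5 (WB@6)) EX@7 MEM@8 WB@9
I3 ld r2 <- r5: IF@4 ID@7 stall=2 (RAW on I2.r5 (WB@9)) EX@10 MEM@11 WB@12
I4 ld r1 <- r2: IF@7 ID@10 stall=2 (RAW on I3.r2 (WB@12)) EX@13 MEM@14 WB@15
I5 mul r5 <- r3,r2: IF@10 ID@13 stall=0 (-) EX@14 MEM@15 WB@16

Answer: 16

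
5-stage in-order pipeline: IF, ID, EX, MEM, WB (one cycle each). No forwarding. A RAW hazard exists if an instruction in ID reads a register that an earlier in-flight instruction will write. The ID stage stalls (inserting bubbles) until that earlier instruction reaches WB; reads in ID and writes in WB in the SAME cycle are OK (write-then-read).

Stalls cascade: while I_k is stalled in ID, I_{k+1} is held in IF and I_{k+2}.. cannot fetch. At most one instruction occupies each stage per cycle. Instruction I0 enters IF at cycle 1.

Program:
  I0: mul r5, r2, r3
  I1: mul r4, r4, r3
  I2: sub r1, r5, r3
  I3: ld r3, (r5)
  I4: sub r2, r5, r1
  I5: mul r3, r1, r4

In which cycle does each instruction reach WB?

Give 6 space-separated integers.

Answer: 5 6 8 9 11 12

Derivation:
I0 mul r5 <- r2,r3: IF@1 ID@2 stall=0 (-) EX@3 MEM@4 WB@5
I1 mul r4 <- r4,r3: IF@2 ID@3 stall=0 (-) EX@4 MEM@5 WB@6
I2 sub r1 <- r5,r3: IF@3 ID@4 stall=1 (RAW on I0.r5 (WB@5)) EX@6 MEM@7 WB@8
I3 ld r3 <- r5: IF@4 ID@6 stall=0 (-) EX@7 MEM@8 WB@9
I4 sub r2 <- r5,r1: IF@6 ID@7 stall=1 (RAW on I2.r1 (WB@8)) EX@9 MEM@10 WB@11
I5 mul r3 <- r1,r4: IF@7 ID@9 stall=0 (-) EX@10 MEM@11 WB@12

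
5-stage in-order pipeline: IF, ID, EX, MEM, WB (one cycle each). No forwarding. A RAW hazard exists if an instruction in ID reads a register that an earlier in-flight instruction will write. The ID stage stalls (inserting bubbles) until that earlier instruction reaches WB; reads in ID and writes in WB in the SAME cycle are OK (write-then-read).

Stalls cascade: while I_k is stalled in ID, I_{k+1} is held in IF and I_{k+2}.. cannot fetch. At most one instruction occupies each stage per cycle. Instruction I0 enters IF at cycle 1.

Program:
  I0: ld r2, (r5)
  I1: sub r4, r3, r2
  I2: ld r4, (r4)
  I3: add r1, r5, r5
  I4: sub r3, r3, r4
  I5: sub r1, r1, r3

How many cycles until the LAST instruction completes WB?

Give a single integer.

I0 ld r2 <- r5: IF@1 ID@2 stall=0 (-) EX@3 MEM@4 WB@5
I1 sub r4 <- r3,r2: IF@2 ID@3 stall=2 (RAW on I0.r2 (WB@5)) EX@6 MEM@7 WB@8
I2 ld r4 <- r4: IF@3 ID@6 stall=2 (RAW on I1.r4 (WB@8)) EX@9 MEM@10 WB@11
I3 add r1 <- r5,r5: IF@6 ID@9 stall=0 (-) EX@10 MEM@11 WB@12
I4 sub r3 <- r3,r4: IF@9 ID@10 stall=1 (RAW on I2.r4 (WB@11)) EX@12 MEM@13 WB@14
I5 sub r1 <- r1,r3: IF@10 ID@12 stall=2 (RAW on I4.r3 (WB@14)) EX@15 MEM@16 WB@17

Answer: 17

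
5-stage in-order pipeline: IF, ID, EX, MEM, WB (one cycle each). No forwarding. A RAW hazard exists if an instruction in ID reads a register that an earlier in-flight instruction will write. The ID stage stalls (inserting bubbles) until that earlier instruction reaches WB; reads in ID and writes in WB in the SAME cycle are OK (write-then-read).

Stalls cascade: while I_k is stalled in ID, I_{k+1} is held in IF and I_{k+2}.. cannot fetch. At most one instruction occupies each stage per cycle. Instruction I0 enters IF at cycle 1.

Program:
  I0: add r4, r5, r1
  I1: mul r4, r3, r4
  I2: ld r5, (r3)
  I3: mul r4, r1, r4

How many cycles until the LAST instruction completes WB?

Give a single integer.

Answer: 11

Derivation:
I0 add r4 <- r5,r1: IF@1 ID@2 stall=0 (-) EX@3 MEM@4 WB@5
I1 mul r4 <- r3,r4: IF@2 ID@3 stall=2 (RAW on I0.r4 (WB@5)) EX@6 MEM@7 WB@8
I2 ld r5 <- r3: IF@3 ID@6 stall=0 (-) EX@7 MEM@8 WB@9
I3 mul r4 <- r1,r4: IF@6 ID@7 stall=1 (RAW on I1.r4 (WB@8)) EX@9 MEM@10 WB@11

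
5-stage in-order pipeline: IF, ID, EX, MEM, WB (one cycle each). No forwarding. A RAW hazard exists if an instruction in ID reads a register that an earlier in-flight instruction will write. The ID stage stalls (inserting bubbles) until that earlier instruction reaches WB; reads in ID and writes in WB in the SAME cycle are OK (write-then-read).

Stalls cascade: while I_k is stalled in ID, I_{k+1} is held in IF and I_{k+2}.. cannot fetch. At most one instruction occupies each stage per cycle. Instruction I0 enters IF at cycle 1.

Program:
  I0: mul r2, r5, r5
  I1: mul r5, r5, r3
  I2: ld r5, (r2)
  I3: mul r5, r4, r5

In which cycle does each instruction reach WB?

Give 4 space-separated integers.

I0 mul r2 <- r5,r5: IF@1 ID@2 stall=0 (-) EX@3 MEM@4 WB@5
I1 mul r5 <- r5,r3: IF@2 ID@3 stall=0 (-) EX@4 MEM@5 WB@6
I2 ld r5 <- r2: IF@3 ID@4 stall=1 (RAW on I0.r2 (WB@5)) EX@6 MEM@7 WB@8
I3 mul r5 <- r4,r5: IF@4 ID@6 stall=2 (RAW on I2.r5 (WB@8)) EX@9 MEM@10 WB@11

Answer: 5 6 8 11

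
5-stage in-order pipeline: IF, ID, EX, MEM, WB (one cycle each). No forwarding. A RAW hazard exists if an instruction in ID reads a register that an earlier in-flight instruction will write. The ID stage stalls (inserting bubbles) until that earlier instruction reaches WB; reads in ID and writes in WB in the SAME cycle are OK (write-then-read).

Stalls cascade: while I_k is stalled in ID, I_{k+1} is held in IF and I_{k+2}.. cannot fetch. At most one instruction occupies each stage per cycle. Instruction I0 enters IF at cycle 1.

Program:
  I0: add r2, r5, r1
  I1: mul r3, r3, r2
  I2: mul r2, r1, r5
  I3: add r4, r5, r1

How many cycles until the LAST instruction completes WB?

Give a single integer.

I0 add r2 <- r5,r1: IF@1 ID@2 stall=0 (-) EX@3 MEM@4 WB@5
I1 mul r3 <- r3,r2: IF@2 ID@3 stall=2 (RAW on I0.r2 (WB@5)) EX@6 MEM@7 WB@8
I2 mul r2 <- r1,r5: IF@3 ID@6 stall=0 (-) EX@7 MEM@8 WB@9
I3 add r4 <- r5,r1: IF@6 ID@7 stall=0 (-) EX@8 MEM@9 WB@10

Answer: 10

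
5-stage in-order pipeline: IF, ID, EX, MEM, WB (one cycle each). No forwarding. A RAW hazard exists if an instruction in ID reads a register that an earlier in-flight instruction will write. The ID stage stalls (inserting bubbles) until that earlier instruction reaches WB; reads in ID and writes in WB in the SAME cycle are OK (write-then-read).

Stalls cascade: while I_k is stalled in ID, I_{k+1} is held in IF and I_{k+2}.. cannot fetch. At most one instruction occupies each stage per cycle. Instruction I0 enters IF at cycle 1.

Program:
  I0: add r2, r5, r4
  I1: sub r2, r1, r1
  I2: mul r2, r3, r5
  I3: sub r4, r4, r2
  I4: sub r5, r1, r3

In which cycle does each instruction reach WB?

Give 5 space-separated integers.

Answer: 5 6 7 10 11

Derivation:
I0 add r2 <- r5,r4: IF@1 ID@2 stall=0 (-) EX@3 MEM@4 WB@5
I1 sub r2 <- r1,r1: IF@2 ID@3 stall=0 (-) EX@4 MEM@5 WB@6
I2 mul r2 <- r3,r5: IF@3 ID@4 stall=0 (-) EX@5 MEM@6 WB@7
I3 sub r4 <- r4,r2: IF@4 ID@5 stall=2 (RAW on I2.r2 (WB@7)) EX@8 MEM@9 WB@10
I4 sub r5 <- r1,r3: IF@5 ID@8 stall=0 (-) EX@9 MEM@10 WB@11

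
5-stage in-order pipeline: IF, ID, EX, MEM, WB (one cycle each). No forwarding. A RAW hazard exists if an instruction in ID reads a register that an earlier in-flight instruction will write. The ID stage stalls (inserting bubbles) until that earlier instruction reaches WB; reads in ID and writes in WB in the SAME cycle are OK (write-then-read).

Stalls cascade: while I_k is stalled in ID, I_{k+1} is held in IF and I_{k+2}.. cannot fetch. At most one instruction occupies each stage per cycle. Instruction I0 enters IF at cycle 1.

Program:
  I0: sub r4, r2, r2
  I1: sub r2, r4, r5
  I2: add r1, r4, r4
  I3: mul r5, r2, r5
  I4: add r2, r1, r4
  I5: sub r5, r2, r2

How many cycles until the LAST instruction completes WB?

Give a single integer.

Answer: 15

Derivation:
I0 sub r4 <- r2,r2: IF@1 ID@2 stall=0 (-) EX@3 MEM@4 WB@5
I1 sub r2 <- r4,r5: IF@2 ID@3 stall=2 (RAW on I0.r4 (WB@5)) EX@6 MEM@7 WB@8
I2 add r1 <- r4,r4: IF@3 ID@6 stall=0 (-) EX@7 MEM@8 WB@9
I3 mul r5 <- r2,r5: IF@6 ID@7 stall=1 (RAW on I1.r2 (WB@8)) EX@9 MEM@10 WB@11
I4 add r2 <- r1,r4: IF@7 ID@9 stall=0 (-) EX@10 MEM@11 WB@12
I5 sub r5 <- r2,r2: IF@9 ID@10 stall=2 (RAW on I4.r2 (WB@12)) EX@13 MEM@14 WB@15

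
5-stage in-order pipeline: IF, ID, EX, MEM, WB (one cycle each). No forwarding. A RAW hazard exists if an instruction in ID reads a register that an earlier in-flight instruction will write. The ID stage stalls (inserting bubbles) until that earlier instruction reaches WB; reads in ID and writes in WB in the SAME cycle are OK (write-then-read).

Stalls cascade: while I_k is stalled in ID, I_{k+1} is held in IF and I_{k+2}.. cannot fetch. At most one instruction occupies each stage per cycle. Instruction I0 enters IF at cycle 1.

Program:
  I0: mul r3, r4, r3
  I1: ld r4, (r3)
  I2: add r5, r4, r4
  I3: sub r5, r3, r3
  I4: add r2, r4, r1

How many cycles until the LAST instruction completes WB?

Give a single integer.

I0 mul r3 <- r4,r3: IF@1 ID@2 stall=0 (-) EX@3 MEM@4 WB@5
I1 ld r4 <- r3: IF@2 ID@3 stall=2 (RAW on I0.r3 (WB@5)) EX@6 MEM@7 WB@8
I2 add r5 <- r4,r4: IF@3 ID@6 stall=2 (RAW on I1.r4 (WB@8)) EX@9 MEM@10 WB@11
I3 sub r5 <- r3,r3: IF@6 ID@9 stall=0 (-) EX@10 MEM@11 WB@12
I4 add r2 <- r4,r1: IF@9 ID@10 stall=0 (-) EX@11 MEM@12 WB@13

Answer: 13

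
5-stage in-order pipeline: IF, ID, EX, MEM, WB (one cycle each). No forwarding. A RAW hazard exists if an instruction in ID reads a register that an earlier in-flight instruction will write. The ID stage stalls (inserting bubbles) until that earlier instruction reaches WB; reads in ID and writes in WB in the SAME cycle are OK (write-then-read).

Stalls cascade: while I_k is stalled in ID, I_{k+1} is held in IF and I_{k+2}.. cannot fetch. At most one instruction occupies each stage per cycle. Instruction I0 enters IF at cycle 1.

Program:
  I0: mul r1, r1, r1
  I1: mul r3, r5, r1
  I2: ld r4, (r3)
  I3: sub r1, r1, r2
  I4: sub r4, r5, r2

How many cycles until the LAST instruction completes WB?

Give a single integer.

Answer: 13

Derivation:
I0 mul r1 <- r1,r1: IF@1 ID@2 stall=0 (-) EX@3 MEM@4 WB@5
I1 mul r3 <- r5,r1: IF@2 ID@3 stall=2 (RAW on I0.r1 (WB@5)) EX@6 MEM@7 WB@8
I2 ld r4 <- r3: IF@3 ID@6 stall=2 (RAW on I1.r3 (WB@8)) EX@9 MEM@10 WB@11
I3 sub r1 <- r1,r2: IF@6 ID@9 stall=0 (-) EX@10 MEM@11 WB@12
I4 sub r4 <- r5,r2: IF@9 ID@10 stall=0 (-) EX@11 MEM@12 WB@13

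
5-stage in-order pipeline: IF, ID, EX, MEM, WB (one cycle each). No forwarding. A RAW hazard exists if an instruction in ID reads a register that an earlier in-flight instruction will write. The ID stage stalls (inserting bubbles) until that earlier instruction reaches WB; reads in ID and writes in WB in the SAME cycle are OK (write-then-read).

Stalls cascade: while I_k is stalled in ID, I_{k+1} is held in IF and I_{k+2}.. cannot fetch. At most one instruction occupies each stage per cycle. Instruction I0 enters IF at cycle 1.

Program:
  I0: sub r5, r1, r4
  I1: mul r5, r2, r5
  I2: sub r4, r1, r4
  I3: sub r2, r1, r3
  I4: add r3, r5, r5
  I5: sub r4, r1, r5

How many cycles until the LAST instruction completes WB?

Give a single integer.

I0 sub r5 <- r1,r4: IF@1 ID@2 stall=0 (-) EX@3 MEM@4 WB@5
I1 mul r5 <- r2,r5: IF@2 ID@3 stall=2 (RAW on I0.r5 (WB@5)) EX@6 MEM@7 WB@8
I2 sub r4 <- r1,r4: IF@3 ID@6 stall=0 (-) EX@7 MEM@8 WB@9
I3 sub r2 <- r1,r3: IF@6 ID@7 stall=0 (-) EX@8 MEM@9 WB@10
I4 add r3 <- r5,r5: IF@7 ID@8 stall=0 (-) EX@9 MEM@10 WB@11
I5 sub r4 <- r1,r5: IF@8 ID@9 stall=0 (-) EX@10 MEM@11 WB@12

Answer: 12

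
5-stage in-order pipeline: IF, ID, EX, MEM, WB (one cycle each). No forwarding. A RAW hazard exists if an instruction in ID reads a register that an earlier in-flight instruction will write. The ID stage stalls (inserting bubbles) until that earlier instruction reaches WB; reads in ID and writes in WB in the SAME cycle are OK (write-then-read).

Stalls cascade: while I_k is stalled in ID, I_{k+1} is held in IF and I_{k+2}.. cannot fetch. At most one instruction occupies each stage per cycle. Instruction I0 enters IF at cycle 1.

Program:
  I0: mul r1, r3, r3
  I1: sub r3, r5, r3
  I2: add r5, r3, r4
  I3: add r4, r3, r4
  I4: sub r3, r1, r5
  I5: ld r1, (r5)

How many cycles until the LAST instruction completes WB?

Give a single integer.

I0 mul r1 <- r3,r3: IF@1 ID@2 stall=0 (-) EX@3 MEM@4 WB@5
I1 sub r3 <- r5,r3: IF@2 ID@3 stall=0 (-) EX@4 MEM@5 WB@6
I2 add r5 <- r3,r4: IF@3 ID@4 stall=2 (RAW on I1.r3 (WB@6)) EX@7 MEM@8 WB@9
I3 add r4 <- r3,r4: IF@4 ID@7 stall=0 (-) EX@8 MEM@9 WB@10
I4 sub r3 <- r1,r5: IF@7 ID@8 stall=1 (RAW on I2.r5 (WB@9)) EX@10 MEM@11 WB@12
I5 ld r1 <- r5: IF@8 ID@10 stall=0 (-) EX@11 MEM@12 WB@13

Answer: 13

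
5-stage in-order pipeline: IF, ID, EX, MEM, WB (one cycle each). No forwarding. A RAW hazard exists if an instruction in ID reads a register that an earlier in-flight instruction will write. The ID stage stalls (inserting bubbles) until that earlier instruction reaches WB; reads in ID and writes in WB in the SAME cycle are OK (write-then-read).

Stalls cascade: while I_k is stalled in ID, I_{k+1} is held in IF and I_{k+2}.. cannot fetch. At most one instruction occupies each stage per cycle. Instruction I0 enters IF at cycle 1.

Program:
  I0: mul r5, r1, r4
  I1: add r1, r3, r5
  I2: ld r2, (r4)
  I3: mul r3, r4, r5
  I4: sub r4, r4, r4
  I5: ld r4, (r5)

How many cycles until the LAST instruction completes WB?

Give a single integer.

Answer: 12

Derivation:
I0 mul r5 <- r1,r4: IF@1 ID@2 stall=0 (-) EX@3 MEM@4 WB@5
I1 add r1 <- r3,r5: IF@2 ID@3 stall=2 (RAW on I0.r5 (WB@5)) EX@6 MEM@7 WB@8
I2 ld r2 <- r4: IF@3 ID@6 stall=0 (-) EX@7 MEM@8 WB@9
I3 mul r3 <- r4,r5: IF@6 ID@7 stall=0 (-) EX@8 MEM@9 WB@10
I4 sub r4 <- r4,r4: IF@7 ID@8 stall=0 (-) EX@9 MEM@10 WB@11
I5 ld r4 <- r5: IF@8 ID@9 stall=0 (-) EX@10 MEM@11 WB@12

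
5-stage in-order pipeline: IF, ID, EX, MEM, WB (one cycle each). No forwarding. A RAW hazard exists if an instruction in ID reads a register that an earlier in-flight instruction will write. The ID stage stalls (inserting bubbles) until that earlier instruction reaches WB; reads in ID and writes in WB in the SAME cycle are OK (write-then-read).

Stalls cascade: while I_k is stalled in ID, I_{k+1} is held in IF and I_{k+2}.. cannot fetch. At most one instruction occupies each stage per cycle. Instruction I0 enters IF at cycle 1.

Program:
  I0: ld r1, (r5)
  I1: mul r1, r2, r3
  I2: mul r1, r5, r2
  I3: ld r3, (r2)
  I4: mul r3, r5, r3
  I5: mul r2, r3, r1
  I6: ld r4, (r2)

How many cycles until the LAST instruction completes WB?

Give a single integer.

I0 ld r1 <- r5: IF@1 ID@2 stall=0 (-) EX@3 MEM@4 WB@5
I1 mul r1 <- r2,r3: IF@2 ID@3 stall=0 (-) EX@4 MEM@5 WB@6
I2 mul r1 <- r5,r2: IF@3 ID@4 stall=0 (-) EX@5 MEM@6 WB@7
I3 ld r3 <- r2: IF@4 ID@5 stall=0 (-) EX@6 MEM@7 WB@8
I4 mul r3 <- r5,r3: IF@5 ID@6 stall=2 (RAW on I3.r3 (WB@8)) EX@9 MEM@10 WB@11
I5 mul r2 <- r3,r1: IF@6 ID@9 stall=2 (RAW on I4.r3 (WB@11)) EX@12 MEM@13 WB@14
I6 ld r4 <- r2: IF@9 ID@12 stall=2 (RAW on I5.r2 (WB@14)) EX@15 MEM@16 WB@17

Answer: 17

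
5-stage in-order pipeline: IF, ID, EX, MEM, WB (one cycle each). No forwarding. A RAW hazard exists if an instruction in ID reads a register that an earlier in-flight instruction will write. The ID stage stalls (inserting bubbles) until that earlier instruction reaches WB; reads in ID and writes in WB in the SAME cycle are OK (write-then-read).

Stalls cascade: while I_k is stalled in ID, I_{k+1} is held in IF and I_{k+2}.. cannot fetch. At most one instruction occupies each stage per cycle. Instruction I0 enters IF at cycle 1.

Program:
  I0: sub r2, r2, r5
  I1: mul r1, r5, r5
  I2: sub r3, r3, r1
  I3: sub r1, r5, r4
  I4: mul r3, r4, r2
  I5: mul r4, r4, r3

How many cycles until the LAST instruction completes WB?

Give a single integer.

Answer: 14

Derivation:
I0 sub r2 <- r2,r5: IF@1 ID@2 stall=0 (-) EX@3 MEM@4 WB@5
I1 mul r1 <- r5,r5: IF@2 ID@3 stall=0 (-) EX@4 MEM@5 WB@6
I2 sub r3 <- r3,r1: IF@3 ID@4 stall=2 (RAW on I1.r1 (WB@6)) EX@7 MEM@8 WB@9
I3 sub r1 <- r5,r4: IF@4 ID@7 stall=0 (-) EX@8 MEM@9 WB@10
I4 mul r3 <- r4,r2: IF@7 ID@8 stall=0 (-) EX@9 MEM@10 WB@11
I5 mul r4 <- r4,r3: IF@8 ID@9 stall=2 (RAW on I4.r3 (WB@11)) EX@12 MEM@13 WB@14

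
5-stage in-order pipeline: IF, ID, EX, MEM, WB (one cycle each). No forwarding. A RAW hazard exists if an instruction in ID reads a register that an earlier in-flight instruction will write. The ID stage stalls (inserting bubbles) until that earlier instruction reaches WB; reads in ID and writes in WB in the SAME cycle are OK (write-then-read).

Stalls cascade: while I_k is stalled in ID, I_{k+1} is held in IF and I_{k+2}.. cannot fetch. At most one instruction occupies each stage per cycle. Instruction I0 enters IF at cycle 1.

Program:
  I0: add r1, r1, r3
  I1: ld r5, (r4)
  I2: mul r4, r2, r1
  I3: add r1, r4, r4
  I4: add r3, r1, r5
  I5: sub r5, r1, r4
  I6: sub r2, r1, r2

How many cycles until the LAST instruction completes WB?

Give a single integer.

I0 add r1 <- r1,r3: IF@1 ID@2 stall=0 (-) EX@3 MEM@4 WB@5
I1 ld r5 <- r4: IF@2 ID@3 stall=0 (-) EX@4 MEM@5 WB@6
I2 mul r4 <- r2,r1: IF@3 ID@4 stall=1 (RAW on I0.r1 (WB@5)) EX@6 MEM@7 WB@8
I3 add r1 <- r4,r4: IF@4 ID@6 stall=2 (RAW on I2.r4 (WB@8)) EX@9 MEM@10 WB@11
I4 add r3 <- r1,r5: IF@6 ID@9 stall=2 (RAW on I3.r1 (WB@11)) EX@12 MEM@13 WB@14
I5 sub r5 <- r1,r4: IF@9 ID@12 stall=0 (-) EX@13 MEM@14 WB@15
I6 sub r2 <- r1,r2: IF@12 ID@13 stall=0 (-) EX@14 MEM@15 WB@16

Answer: 16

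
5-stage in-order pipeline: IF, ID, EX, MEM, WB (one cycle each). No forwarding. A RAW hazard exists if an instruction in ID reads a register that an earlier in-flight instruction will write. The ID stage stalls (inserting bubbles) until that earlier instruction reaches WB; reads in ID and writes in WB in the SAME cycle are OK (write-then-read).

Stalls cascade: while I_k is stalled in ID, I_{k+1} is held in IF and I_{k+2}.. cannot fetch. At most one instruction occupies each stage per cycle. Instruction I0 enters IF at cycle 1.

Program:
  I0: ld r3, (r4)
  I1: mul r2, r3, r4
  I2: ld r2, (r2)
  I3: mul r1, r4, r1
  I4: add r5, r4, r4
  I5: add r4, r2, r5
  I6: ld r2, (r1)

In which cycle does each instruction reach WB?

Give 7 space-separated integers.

I0 ld r3 <- r4: IF@1 ID@2 stall=0 (-) EX@3 MEM@4 WB@5
I1 mul r2 <- r3,r4: IF@2 ID@3 stall=2 (RAW on I0.r3 (WB@5)) EX@6 MEM@7 WB@8
I2 ld r2 <- r2: IF@3 ID@6 stall=2 (RAW on I1.r2 (WB@8)) EX@9 MEM@10 WB@11
I3 mul r1 <- r4,r1: IF@6 ID@9 stall=0 (-) EX@10 MEM@11 WB@12
I4 add r5 <- r4,r4: IF@9 ID@10 stall=0 (-) EX@11 MEM@12 WB@13
I5 add r4 <- r2,r5: IF@10 ID@11 stall=2 (RAW on I4.r5 (WB@13)) EX@14 MEM@15 WB@16
I6 ld r2 <- r1: IF@11 ID@14 stall=0 (-) EX@15 MEM@16 WB@17

Answer: 5 8 11 12 13 16 17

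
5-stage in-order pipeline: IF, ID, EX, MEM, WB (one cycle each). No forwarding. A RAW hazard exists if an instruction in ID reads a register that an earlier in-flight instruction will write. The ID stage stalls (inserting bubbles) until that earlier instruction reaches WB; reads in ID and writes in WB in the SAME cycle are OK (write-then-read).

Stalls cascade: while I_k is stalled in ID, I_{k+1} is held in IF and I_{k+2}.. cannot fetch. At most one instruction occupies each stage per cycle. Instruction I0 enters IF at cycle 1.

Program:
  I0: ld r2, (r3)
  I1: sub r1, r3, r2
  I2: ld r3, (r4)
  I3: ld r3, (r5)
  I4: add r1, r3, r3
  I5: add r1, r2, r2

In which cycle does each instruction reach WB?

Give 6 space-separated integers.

I0 ld r2 <- r3: IF@1 ID@2 stall=0 (-) EX@3 MEM@4 WB@5
I1 sub r1 <- r3,r2: IF@2 ID@3 stall=2 (RAW on I0.r2 (WB@5)) EX@6 MEM@7 WB@8
I2 ld r3 <- r4: IF@3 ID@6 stall=0 (-) EX@7 MEM@8 WB@9
I3 ld r3 <- r5: IF@6 ID@7 stall=0 (-) EX@8 MEM@9 WB@10
I4 add r1 <- r3,r3: IF@7 ID@8 stall=2 (RAW on I3.r3 (WB@10)) EX@11 MEM@12 WB@13
I5 add r1 <- r2,r2: IF@8 ID@11 stall=0 (-) EX@12 MEM@13 WB@14

Answer: 5 8 9 10 13 14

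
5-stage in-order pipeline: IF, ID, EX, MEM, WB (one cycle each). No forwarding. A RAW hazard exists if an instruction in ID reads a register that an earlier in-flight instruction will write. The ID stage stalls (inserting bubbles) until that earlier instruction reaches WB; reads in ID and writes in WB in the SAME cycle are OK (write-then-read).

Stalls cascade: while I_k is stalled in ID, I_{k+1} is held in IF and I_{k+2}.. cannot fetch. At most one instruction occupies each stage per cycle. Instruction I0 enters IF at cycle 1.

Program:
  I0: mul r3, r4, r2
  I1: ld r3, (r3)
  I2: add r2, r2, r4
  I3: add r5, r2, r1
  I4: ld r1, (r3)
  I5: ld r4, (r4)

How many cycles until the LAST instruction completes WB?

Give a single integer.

Answer: 14

Derivation:
I0 mul r3 <- r4,r2: IF@1 ID@2 stall=0 (-) EX@3 MEM@4 WB@5
I1 ld r3 <- r3: IF@2 ID@3 stall=2 (RAW on I0.r3 (WB@5)) EX@6 MEM@7 WB@8
I2 add r2 <- r2,r4: IF@3 ID@6 stall=0 (-) EX@7 MEM@8 WB@9
I3 add r5 <- r2,r1: IF@6 ID@7 stall=2 (RAW on I2.r2 (WB@9)) EX@10 MEM@11 WB@12
I4 ld r1 <- r3: IF@7 ID@10 stall=0 (-) EX@11 MEM@12 WB@13
I5 ld r4 <- r4: IF@10 ID@11 stall=0 (-) EX@12 MEM@13 WB@14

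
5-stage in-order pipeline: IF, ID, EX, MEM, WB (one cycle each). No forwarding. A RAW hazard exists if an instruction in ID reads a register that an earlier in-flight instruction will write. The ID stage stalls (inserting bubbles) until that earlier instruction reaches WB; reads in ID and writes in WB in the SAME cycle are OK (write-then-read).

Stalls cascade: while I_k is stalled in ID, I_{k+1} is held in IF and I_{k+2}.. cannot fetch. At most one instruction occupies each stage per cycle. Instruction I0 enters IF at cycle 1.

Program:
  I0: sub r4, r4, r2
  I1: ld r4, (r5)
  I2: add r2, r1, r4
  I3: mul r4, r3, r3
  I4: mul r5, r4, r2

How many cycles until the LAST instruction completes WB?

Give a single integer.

Answer: 13

Derivation:
I0 sub r4 <- r4,r2: IF@1 ID@2 stall=0 (-) EX@3 MEM@4 WB@5
I1 ld r4 <- r5: IF@2 ID@3 stall=0 (-) EX@4 MEM@5 WB@6
I2 add r2 <- r1,r4: IF@3 ID@4 stall=2 (RAW on I1.r4 (WB@6)) EX@7 MEM@8 WB@9
I3 mul r4 <- r3,r3: IF@4 ID@7 stall=0 (-) EX@8 MEM@9 WB@10
I4 mul r5 <- r4,r2: IF@7 ID@8 stall=2 (RAW on I3.r4 (WB@10)) EX@11 MEM@12 WB@13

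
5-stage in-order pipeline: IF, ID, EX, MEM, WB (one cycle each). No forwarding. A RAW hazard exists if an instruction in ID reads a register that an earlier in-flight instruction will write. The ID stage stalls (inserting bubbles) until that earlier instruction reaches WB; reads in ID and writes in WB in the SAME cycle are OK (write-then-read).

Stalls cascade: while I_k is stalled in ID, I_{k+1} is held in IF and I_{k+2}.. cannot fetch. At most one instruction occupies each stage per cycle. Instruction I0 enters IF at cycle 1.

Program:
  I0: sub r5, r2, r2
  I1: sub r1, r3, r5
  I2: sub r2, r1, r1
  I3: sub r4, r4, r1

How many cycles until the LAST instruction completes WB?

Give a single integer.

Answer: 12

Derivation:
I0 sub r5 <- r2,r2: IF@1 ID@2 stall=0 (-) EX@3 MEM@4 WB@5
I1 sub r1 <- r3,r5: IF@2 ID@3 stall=2 (RAW on I0.r5 (WB@5)) EX@6 MEM@7 WB@8
I2 sub r2 <- r1,r1: IF@3 ID@6 stall=2 (RAW on I1.r1 (WB@8)) EX@9 MEM@10 WB@11
I3 sub r4 <- r4,r1: IF@6 ID@9 stall=0 (-) EX@10 MEM@11 WB@12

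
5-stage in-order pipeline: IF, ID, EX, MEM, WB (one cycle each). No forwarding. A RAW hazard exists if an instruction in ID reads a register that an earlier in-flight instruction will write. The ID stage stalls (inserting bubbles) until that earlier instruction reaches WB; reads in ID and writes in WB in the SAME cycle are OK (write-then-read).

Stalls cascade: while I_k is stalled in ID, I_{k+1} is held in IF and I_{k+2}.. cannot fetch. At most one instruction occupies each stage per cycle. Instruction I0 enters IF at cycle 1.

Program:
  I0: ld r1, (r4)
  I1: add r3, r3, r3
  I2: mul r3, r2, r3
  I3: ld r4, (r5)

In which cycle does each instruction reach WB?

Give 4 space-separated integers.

Answer: 5 6 9 10

Derivation:
I0 ld r1 <- r4: IF@1 ID@2 stall=0 (-) EX@3 MEM@4 WB@5
I1 add r3 <- r3,r3: IF@2 ID@3 stall=0 (-) EX@4 MEM@5 WB@6
I2 mul r3 <- r2,r3: IF@3 ID@4 stall=2 (RAW on I1.r3 (WB@6)) EX@7 MEM@8 WB@9
I3 ld r4 <- r5: IF@4 ID@7 stall=0 (-) EX@8 MEM@9 WB@10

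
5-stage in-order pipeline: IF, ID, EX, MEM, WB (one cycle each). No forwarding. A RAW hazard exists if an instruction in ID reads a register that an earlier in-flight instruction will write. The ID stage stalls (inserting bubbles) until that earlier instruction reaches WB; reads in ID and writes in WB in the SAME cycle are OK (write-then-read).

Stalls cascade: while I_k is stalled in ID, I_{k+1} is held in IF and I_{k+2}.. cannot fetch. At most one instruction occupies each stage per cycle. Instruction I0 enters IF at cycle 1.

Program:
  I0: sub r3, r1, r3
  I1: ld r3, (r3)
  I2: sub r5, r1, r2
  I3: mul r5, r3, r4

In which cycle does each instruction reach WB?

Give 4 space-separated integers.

I0 sub r3 <- r1,r3: IF@1 ID@2 stall=0 (-) EX@3 MEM@4 WB@5
I1 ld r3 <- r3: IF@2 ID@3 stall=2 (RAW on I0.r3 (WB@5)) EX@6 MEM@7 WB@8
I2 sub r5 <- r1,r2: IF@3 ID@6 stall=0 (-) EX@7 MEM@8 WB@9
I3 mul r5 <- r3,r4: IF@6 ID@7 stall=1 (RAW on I1.r3 (WB@8)) EX@9 MEM@10 WB@11

Answer: 5 8 9 11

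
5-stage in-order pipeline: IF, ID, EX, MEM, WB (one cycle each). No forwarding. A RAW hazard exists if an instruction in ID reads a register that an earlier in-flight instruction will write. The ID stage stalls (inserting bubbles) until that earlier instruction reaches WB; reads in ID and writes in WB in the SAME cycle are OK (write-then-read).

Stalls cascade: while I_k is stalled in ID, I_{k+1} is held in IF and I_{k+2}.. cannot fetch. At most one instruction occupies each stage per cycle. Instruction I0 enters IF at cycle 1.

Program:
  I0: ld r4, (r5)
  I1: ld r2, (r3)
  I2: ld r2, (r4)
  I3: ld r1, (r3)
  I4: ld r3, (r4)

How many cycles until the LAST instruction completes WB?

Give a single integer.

I0 ld r4 <- r5: IF@1 ID@2 stall=0 (-) EX@3 MEM@4 WB@5
I1 ld r2 <- r3: IF@2 ID@3 stall=0 (-) EX@4 MEM@5 WB@6
I2 ld r2 <- r4: IF@3 ID@4 stall=1 (RAW on I0.r4 (WB@5)) EX@6 MEM@7 WB@8
I3 ld r1 <- r3: IF@4 ID@6 stall=0 (-) EX@7 MEM@8 WB@9
I4 ld r3 <- r4: IF@6 ID@7 stall=0 (-) EX@8 MEM@9 WB@10

Answer: 10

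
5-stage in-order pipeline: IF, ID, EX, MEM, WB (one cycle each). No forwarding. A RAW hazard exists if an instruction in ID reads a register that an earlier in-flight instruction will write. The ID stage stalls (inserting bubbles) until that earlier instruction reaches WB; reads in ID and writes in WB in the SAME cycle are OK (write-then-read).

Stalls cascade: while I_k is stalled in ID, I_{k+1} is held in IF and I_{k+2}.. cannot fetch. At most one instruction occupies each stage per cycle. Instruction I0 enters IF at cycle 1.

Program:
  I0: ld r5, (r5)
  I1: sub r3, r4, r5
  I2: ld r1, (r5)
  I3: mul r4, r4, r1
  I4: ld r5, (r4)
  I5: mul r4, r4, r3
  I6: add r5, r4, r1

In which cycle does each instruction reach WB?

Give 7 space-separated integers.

Answer: 5 8 9 12 15 16 19

Derivation:
I0 ld r5 <- r5: IF@1 ID@2 stall=0 (-) EX@3 MEM@4 WB@5
I1 sub r3 <- r4,r5: IF@2 ID@3 stall=2 (RAW on I0.r5 (WB@5)) EX@6 MEM@7 WB@8
I2 ld r1 <- r5: IF@3 ID@6 stall=0 (-) EX@7 MEM@8 WB@9
I3 mul r4 <- r4,r1: IF@6 ID@7 stall=2 (RAW on I2.r1 (WB@9)) EX@10 MEM@11 WB@12
I4 ld r5 <- r4: IF@7 ID@10 stall=2 (RAW on I3.r4 (WB@12)) EX@13 MEM@14 WB@15
I5 mul r4 <- r4,r3: IF@10 ID@13 stall=0 (-) EX@14 MEM@15 WB@16
I6 add r5 <- r4,r1: IF@13 ID@14 stall=2 (RAW on I5.r4 (WB@16)) EX@17 MEM@18 WB@19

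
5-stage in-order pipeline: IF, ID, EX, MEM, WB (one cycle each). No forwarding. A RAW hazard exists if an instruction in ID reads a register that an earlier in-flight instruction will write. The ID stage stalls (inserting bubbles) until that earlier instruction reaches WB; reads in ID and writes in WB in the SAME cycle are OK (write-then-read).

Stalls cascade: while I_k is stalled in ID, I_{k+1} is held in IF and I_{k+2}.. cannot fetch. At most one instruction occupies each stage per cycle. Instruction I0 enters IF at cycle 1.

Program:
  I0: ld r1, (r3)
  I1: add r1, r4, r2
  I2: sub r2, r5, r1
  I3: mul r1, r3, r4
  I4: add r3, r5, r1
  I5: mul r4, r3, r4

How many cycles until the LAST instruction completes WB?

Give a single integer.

Answer: 16

Derivation:
I0 ld r1 <- r3: IF@1 ID@2 stall=0 (-) EX@3 MEM@4 WB@5
I1 add r1 <- r4,r2: IF@2 ID@3 stall=0 (-) EX@4 MEM@5 WB@6
I2 sub r2 <- r5,r1: IF@3 ID@4 stall=2 (RAW on I1.r1 (WB@6)) EX@7 MEM@8 WB@9
I3 mul r1 <- r3,r4: IF@4 ID@7 stall=0 (-) EX@8 MEM@9 WB@10
I4 add r3 <- r5,r1: IF@7 ID@8 stall=2 (RAW on I3.r1 (WB@10)) EX@11 MEM@12 WB@13
I5 mul r4 <- r3,r4: IF@8 ID@11 stall=2 (RAW on I4.r3 (WB@13)) EX@14 MEM@15 WB@16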